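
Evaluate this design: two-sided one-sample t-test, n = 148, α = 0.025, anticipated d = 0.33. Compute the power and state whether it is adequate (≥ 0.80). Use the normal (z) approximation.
Power ≈ 0.96; the study is adequately powered (power ≥ 0.80)

Power calculation (one-sample t-test, normal approximation):
z_β = d · √n - z_{α/2}
z_β = 0.33 · √148 - 2.241
z_β = 0.33 · 12.166 - 2.241
z_β = 1.773

Power = Φ(z_β) = Φ(1.773) ≈ 0.962

Effect size d = 0.33 is small by Cohen's convention (0.2/0.5/0.8).

Threshold: power ≥ 0.80 is conventionally adequate.
Power ≈ 0.96 → the study is adequately powered (power ≥ 0.80).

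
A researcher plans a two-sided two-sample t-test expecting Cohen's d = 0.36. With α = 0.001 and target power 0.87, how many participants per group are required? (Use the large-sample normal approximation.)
n = 302 per group

Sample size formula (two-sample t-test, normal approximation):
n = 2 · ((z_{α/2} + z_β) / d)²

z_{α/2} = 3.291 (for α = 0.001, two-sided)
z_β = 1.126 (for power = 0.87)
d = 0.36

n = 2 · ((3.291 + 1.126) / 0.36)²
n = 2 · (12.269)²
n ≈ 301.06
Round up to the next whole number: n = 302 per group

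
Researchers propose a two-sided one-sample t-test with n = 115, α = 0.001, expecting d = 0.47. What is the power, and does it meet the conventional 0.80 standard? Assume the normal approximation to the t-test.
Power ≈ 0.96; the study is adequately powered (power ≥ 0.80)

Power calculation (one-sample t-test, normal approximation):
z_β = d · √n - z_{α/2}
z_β = 0.47 · √115 - 3.291
z_β = 0.47 · 10.724 - 3.291
z_β = 1.750

Power = Φ(z_β) = Φ(1.750) ≈ 0.960

Effect size d = 0.47 is small by Cohen's convention (0.2/0.5/0.8).

Threshold: power ≥ 0.80 is conventionally adequate.
Power ≈ 0.96 → the study is adequately powered (power ≥ 0.80).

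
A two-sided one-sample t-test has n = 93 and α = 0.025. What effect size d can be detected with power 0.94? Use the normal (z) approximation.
d ≈ 0.39

Minimum detectable effect (one-sample t-test, normal approximation):
d = (z_{α/2} + z_β) / √n
d = (2.241 + 1.555) / √93
d = 3.796 / 9.644
d ≈ 0.39

By Cohen's convention (0.2 small / 0.5 medium / 0.8 large): small effect.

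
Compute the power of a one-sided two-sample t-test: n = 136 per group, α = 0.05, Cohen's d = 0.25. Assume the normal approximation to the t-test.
Power ≈ 0.66

Power calculation (two-sample t-test, normal approximation):
z_β = d · √(n/2) - z_α
z_β = 0.25 · √(136/2) - 1.645
z_β = 0.25 · 8.246 - 1.645
z_β = 0.417

Power = Φ(z_β) = Φ(0.417) ≈ 0.662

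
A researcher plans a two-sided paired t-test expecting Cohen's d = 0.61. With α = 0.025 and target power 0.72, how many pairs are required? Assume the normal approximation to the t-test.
n = 22 pairs

Sample size formula (paired t-test, normal approximation):
n = ((z_{α/2} + z_β) / d)²

z_{α/2} = 2.241 (for α = 0.025, two-sided)
z_β = 0.583 (for power = 0.72)
d = 0.61

n = ((2.241 + 0.583) / 0.61)²
n = (4.630)²
n ≈ 21.44
Round up to the next whole number: n = 22 pairs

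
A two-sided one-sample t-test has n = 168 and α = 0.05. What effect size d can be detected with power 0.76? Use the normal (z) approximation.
d ≈ 0.21

Minimum detectable effect (one-sample t-test, normal approximation):
d = (z_{α/2} + z_β) / √n
d = (1.960 + 0.706) / √168
d = 2.666 / 12.961
d ≈ 0.21

By Cohen's convention (0.2 small / 0.5 medium / 0.8 large): small effect.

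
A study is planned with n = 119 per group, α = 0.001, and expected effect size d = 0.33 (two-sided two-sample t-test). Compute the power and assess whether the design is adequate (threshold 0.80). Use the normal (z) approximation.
Power ≈ 0.23; the study is underpowered (power < 0.80)

Power calculation (two-sample t-test, normal approximation):
z_β = d · √(n/2) - z_{α/2}
z_β = 0.33 · √(119/2) - 3.291
z_β = 0.33 · 7.714 - 3.291
z_β = -0.745

Power = Φ(z_β) = Φ(-0.745) ≈ 0.228

Effect size d = 0.33 is small by Cohen's convention (0.2/0.5/0.8).

Threshold: power ≥ 0.80 is conventionally adequate.
Power ≈ 0.23 → the study is underpowered (power < 0.80).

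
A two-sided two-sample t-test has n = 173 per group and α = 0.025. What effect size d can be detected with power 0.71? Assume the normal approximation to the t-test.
d ≈ 0.30

Minimum detectable effect (two-sample t-test, normal approximation):
d = (z_{α/2} + z_β) / √(n/2)
d = (2.241 + 0.553) / √(173/2)
d = 2.795 / 9.301
d ≈ 0.30

By Cohen's convention (0.2 small / 0.5 medium / 0.8 large): small effect.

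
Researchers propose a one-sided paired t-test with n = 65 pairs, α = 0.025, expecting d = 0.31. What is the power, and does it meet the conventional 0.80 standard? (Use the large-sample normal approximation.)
Power ≈ 0.71; the study is underpowered (power < 0.80)

Power calculation (paired t-test, normal approximation):
z_β = d · √n - z_α
z_β = 0.31 · √65 - 1.960
z_β = 0.31 · 8.062 - 1.960
z_β = 0.539

Power = Φ(z_β) = Φ(0.539) ≈ 0.705

Effect size d = 0.31 is small by Cohen's convention (0.2/0.5/0.8).

Threshold: power ≥ 0.80 is conventionally adequate.
Power ≈ 0.71 → the study is underpowered (power < 0.80).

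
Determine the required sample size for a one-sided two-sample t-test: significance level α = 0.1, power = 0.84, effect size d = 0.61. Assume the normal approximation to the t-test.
n = 28 per group

Sample size formula (two-sample t-test, normal approximation):
n = 2 · ((z_α + z_β) / d)²

z_α = 1.282 (for α = 0.1, one-sided)
z_β = 0.994 (for power = 0.84)
d = 0.61

n = 2 · ((1.282 + 0.994) / 0.61)²
n = 2 · (3.731)²
n ≈ 27.84
Round up to the next whole number: n = 28 per group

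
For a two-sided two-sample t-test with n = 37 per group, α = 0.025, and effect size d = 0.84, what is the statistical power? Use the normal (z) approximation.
Power ≈ 0.91

Power calculation (two-sample t-test, normal approximation):
z_β = d · √(n/2) - z_{α/2}
z_β = 0.84 · √(37/2) - 2.241
z_β = 0.84 · 4.301 - 2.241
z_β = 1.372

Power = Φ(z_β) = Φ(1.372) ≈ 0.915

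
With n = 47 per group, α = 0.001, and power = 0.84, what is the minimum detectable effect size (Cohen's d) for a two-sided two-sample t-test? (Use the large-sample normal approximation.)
d ≈ 0.88

Minimum detectable effect (two-sample t-test, normal approximation):
d = (z_{α/2} + z_β) / √(n/2)
d = (3.291 + 0.994) / √(47/2)
d = 4.285 / 4.848
d ≈ 0.88

By Cohen's convention (0.2 small / 0.5 medium / 0.8 large): large effect.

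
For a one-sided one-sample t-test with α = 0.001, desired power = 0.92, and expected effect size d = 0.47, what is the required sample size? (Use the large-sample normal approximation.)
n = 92

Sample size formula (one-sample t-test, normal approximation):
n = ((z_α + z_β) / d)²

z_α = 3.090 (for α = 0.001, one-sided)
z_β = 1.405 (for power = 0.92)
d = 0.47

n = ((3.090 + 1.405) / 0.47)²
n = (9.564)²
n ≈ 91.47
Round up to the next whole number: n = 92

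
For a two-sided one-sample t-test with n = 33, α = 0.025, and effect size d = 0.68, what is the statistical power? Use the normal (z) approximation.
Power ≈ 0.95

Power calculation (one-sample t-test, normal approximation):
z_β = d · √n - z_{α/2}
z_β = 0.68 · √33 - 2.241
z_β = 0.68 · 5.745 - 2.241
z_β = 1.665

Power = Φ(z_β) = Φ(1.665) ≈ 0.952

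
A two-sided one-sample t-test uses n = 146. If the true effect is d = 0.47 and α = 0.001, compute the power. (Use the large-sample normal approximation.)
Power ≈ 0.99

Power calculation (one-sample t-test, normal approximation):
z_β = d · √n - z_{α/2}
z_β = 0.47 · √146 - 3.291
z_β = 0.47 · 12.083 - 3.291
z_β = 2.389

Power = Φ(z_β) = Φ(2.389) ≈ 0.992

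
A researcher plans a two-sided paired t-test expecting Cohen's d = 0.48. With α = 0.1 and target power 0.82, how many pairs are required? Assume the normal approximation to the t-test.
n = 29 pairs

Sample size formula (paired t-test, normal approximation):
n = ((z_{α/2} + z_β) / d)²

z_{α/2} = 1.645 (for α = 0.1, two-sided)
z_β = 0.915 (for power = 0.82)
d = 0.48

n = ((1.645 + 0.915) / 0.48)²
n = (5.333)²
n ≈ 28.44
Round up to the next whole number: n = 29 pairs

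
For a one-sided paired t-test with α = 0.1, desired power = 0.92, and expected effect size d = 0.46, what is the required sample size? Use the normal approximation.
n = 35 pairs

Sample size formula (paired t-test, normal approximation):
n = ((z_α + z_β) / d)²

z_α = 1.282 (for α = 0.1, one-sided)
z_β = 1.405 (for power = 0.92)
d = 0.46

n = ((1.282 + 1.405) / 0.46)²
n = (5.841)²
n ≈ 34.12
Round up to the next whole number: n = 35 pairs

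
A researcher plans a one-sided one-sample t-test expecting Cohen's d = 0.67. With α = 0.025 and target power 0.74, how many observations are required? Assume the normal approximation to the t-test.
n = 16

Sample size formula (one-sample t-test, normal approximation):
n = ((z_α + z_β) / d)²

z_α = 1.960 (for α = 0.025, one-sided)
z_β = 0.643 (for power = 0.74)
d = 0.67

n = ((1.960 + 0.643) / 0.67)²
n = (3.885)²
n ≈ 15.09
Round up to the next whole number: n = 16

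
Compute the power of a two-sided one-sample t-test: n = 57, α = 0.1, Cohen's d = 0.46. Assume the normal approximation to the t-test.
Power ≈ 0.97

Power calculation (one-sample t-test, normal approximation):
z_β = d · √n - z_{α/2}
z_β = 0.46 · √57 - 1.645
z_β = 0.46 · 7.550 - 1.645
z_β = 1.828

Power = Φ(z_β) = Φ(1.828) ≈ 0.966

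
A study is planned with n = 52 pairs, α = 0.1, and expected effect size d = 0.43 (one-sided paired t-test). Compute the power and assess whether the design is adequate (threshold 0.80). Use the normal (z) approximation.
Power ≈ 0.97; the study is adequately powered (power ≥ 0.80)

Power calculation (paired t-test, normal approximation):
z_β = d · √n - z_α
z_β = 0.43 · √52 - 1.282
z_β = 0.43 · 7.211 - 1.282
z_β = 1.819

Power = Φ(z_β) = Φ(1.819) ≈ 0.966

Effect size d = 0.43 is small by Cohen's convention (0.2/0.5/0.8).

Threshold: power ≥ 0.80 is conventionally adequate.
Power ≈ 0.97 → the study is adequately powered (power ≥ 0.80).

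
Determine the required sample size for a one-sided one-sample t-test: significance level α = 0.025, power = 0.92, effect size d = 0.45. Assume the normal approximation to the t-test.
n = 56

Sample size formula (one-sample t-test, normal approximation):
n = ((z_α + z_β) / d)²

z_α = 1.960 (for α = 0.025, one-sided)
z_β = 1.405 (for power = 0.92)
d = 0.45

n = ((1.960 + 1.405) / 0.45)²
n = (7.478)²
n ≈ 55.92
Round up to the next whole number: n = 56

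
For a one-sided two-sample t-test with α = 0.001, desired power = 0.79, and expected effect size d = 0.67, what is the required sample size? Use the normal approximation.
n = 68 per group

Sample size formula (two-sample t-test, normal approximation):
n = 2 · ((z_α + z_β) / d)²

z_α = 3.090 (for α = 0.001, one-sided)
z_β = 0.806 (for power = 0.79)
d = 0.67

n = 2 · ((3.090 + 0.806) / 0.67)²
n = 2 · (5.815)²
n ≈ 67.63
Round up to the next whole number: n = 68 per group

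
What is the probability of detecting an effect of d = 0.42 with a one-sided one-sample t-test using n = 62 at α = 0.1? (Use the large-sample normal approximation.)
Power ≈ 0.98

Power calculation (one-sample t-test, normal approximation):
z_β = d · √n - z_α
z_β = 0.42 · √62 - 1.282
z_β = 0.42 · 7.874 - 1.282
z_β = 2.026

Power = Φ(z_β) = Φ(2.026) ≈ 0.979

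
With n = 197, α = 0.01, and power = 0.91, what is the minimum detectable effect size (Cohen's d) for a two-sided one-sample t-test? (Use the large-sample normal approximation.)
d ≈ 0.28

Minimum detectable effect (one-sample t-test, normal approximation):
d = (z_{α/2} + z_β) / √n
d = (2.576 + 1.341) / √197
d = 3.917 / 14.036
d ≈ 0.28

By Cohen's convention (0.2 small / 0.5 medium / 0.8 large): small effect.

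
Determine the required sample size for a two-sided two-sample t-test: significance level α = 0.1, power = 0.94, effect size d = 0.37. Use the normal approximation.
n = 150 per group

Sample size formula (two-sample t-test, normal approximation):
n = 2 · ((z_{α/2} + z_β) / d)²

z_{α/2} = 1.645 (for α = 0.1, two-sided)
z_β = 1.555 (for power = 0.94)
d = 0.37

n = 2 · ((1.645 + 1.555) / 0.37)²
n = 2 · (8.649)²
n ≈ 149.61
Round up to the next whole number: n = 150 per group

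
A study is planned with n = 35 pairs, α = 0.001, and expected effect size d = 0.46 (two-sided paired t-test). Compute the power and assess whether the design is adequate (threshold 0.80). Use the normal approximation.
Power ≈ 0.28; the study is underpowered (power < 0.80)

Power calculation (paired t-test, normal approximation):
z_β = d · √n - z_{α/2}
z_β = 0.46 · √35 - 3.291
z_β = 0.46 · 5.916 - 3.291
z_β = -0.569

Power = Φ(z_β) = Φ(-0.569) ≈ 0.285

Effect size d = 0.46 is small by Cohen's convention (0.2/0.5/0.8).

Threshold: power ≥ 0.80 is conventionally adequate.
Power ≈ 0.28 → the study is underpowered (power < 0.80).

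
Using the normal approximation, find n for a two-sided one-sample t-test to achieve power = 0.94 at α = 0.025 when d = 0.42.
n = 82

Sample size formula (one-sample t-test, normal approximation):
n = ((z_{α/2} + z_β) / d)²

z_{α/2} = 2.241 (for α = 0.025, two-sided)
z_β = 1.555 (for power = 0.94)
d = 0.42

n = ((2.241 + 1.555) / 0.42)²
n = (9.038)²
n ≈ 81.69
Round up to the next whole number: n = 82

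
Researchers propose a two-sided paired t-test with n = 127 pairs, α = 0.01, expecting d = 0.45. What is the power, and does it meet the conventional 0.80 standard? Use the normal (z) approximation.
Power ≈ 0.99; the study is adequately powered (power ≥ 0.80)

Power calculation (paired t-test, normal approximation):
z_β = d · √n - z_{α/2}
z_β = 0.45 · √127 - 2.576
z_β = 0.45 · 11.269 - 2.576
z_β = 2.495

Power = Φ(z_β) = Φ(2.495) ≈ 0.994

Effect size d = 0.45 is small by Cohen's convention (0.2/0.5/0.8).

Threshold: power ≥ 0.80 is conventionally adequate.
Power ≈ 0.99 → the study is adequately powered (power ≥ 0.80).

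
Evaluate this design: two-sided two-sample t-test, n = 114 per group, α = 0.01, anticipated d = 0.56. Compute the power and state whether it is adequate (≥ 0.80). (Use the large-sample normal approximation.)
Power ≈ 0.95; the study is adequately powered (power ≥ 0.80)

Power calculation (two-sample t-test, normal approximation):
z_β = d · √(n/2) - z_{α/2}
z_β = 0.56 · √(114/2) - 2.576
z_β = 0.56 · 7.550 - 2.576
z_β = 1.652

Power = Φ(z_β) = Φ(1.652) ≈ 0.951

Effect size d = 0.56 is medium by Cohen's convention (0.2/0.5/0.8).

Threshold: power ≥ 0.80 is conventionally adequate.
Power ≈ 0.95 → the study is adequately powered (power ≥ 0.80).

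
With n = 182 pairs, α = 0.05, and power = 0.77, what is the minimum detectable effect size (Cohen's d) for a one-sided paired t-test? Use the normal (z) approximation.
d ≈ 0.18

Minimum detectable effect (paired t-test, normal approximation):
d = (z_α + z_β) / √n
d = (1.645 + 0.739) / √182
d = 2.384 / 13.491
d ≈ 0.18

By Cohen's convention (0.2 small / 0.5 medium / 0.8 large): very small effect.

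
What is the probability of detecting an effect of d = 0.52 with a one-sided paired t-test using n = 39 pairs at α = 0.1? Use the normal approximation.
Power ≈ 0.98

Power calculation (paired t-test, normal approximation):
z_β = d · √n - z_α
z_β = 0.52 · √39 - 1.282
z_β = 0.52 · 6.245 - 1.282
z_β = 1.966

Power = Φ(z_β) = Φ(1.966) ≈ 0.975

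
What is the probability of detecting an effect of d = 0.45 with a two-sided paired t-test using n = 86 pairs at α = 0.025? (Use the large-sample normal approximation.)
Power ≈ 0.97

Power calculation (paired t-test, normal approximation):
z_β = d · √n - z_{α/2}
z_β = 0.45 · √86 - 2.241
z_β = 0.45 · 9.274 - 2.241
z_β = 1.932

Power = Φ(z_β) = Φ(1.932) ≈ 0.973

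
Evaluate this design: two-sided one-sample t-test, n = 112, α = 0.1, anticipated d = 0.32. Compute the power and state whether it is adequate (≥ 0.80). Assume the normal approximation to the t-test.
Power ≈ 0.96; the study is adequately powered (power ≥ 0.80)

Power calculation (one-sample t-test, normal approximation):
z_β = d · √n - z_{α/2}
z_β = 0.32 · √112 - 1.645
z_β = 0.32 · 10.583 - 1.645
z_β = 1.742

Power = Φ(z_β) = Φ(1.742) ≈ 0.959

Effect size d = 0.32 is small by Cohen's convention (0.2/0.5/0.8).

Threshold: power ≥ 0.80 is conventionally adequate.
Power ≈ 0.96 → the study is adequately powered (power ≥ 0.80).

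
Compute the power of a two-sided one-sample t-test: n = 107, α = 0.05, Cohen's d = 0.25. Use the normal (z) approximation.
Power ≈ 0.73

Power calculation (one-sample t-test, normal approximation):
z_β = d · √n - z_{α/2}
z_β = 0.25 · √107 - 1.960
z_β = 0.25 · 10.344 - 1.960
z_β = 0.626

Power = Φ(z_β) = Φ(0.626) ≈ 0.734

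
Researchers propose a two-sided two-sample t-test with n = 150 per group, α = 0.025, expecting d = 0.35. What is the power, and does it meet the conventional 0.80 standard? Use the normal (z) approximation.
Power ≈ 0.79; the study is underpowered (power < 0.80)

Power calculation (two-sample t-test, normal approximation):
z_β = d · √(n/2) - z_{α/2}
z_β = 0.35 · √(150/2) - 2.241
z_β = 0.35 · 8.660 - 2.241
z_β = 0.790

Power = Φ(z_β) = Φ(0.790) ≈ 0.785

Effect size d = 0.35 is small by Cohen's convention (0.2/0.5/0.8).

Threshold: power ≥ 0.80 is conventionally adequate.
Power ≈ 0.79 → the study is underpowered (power < 0.80).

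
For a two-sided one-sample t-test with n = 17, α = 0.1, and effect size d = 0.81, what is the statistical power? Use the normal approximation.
Power ≈ 0.95

Power calculation (one-sample t-test, normal approximation):
z_β = d · √n - z_{α/2}
z_β = 0.81 · √17 - 1.645
z_β = 0.81 · 4.123 - 1.645
z_β = 1.695

Power = Φ(z_β) = Φ(1.695) ≈ 0.955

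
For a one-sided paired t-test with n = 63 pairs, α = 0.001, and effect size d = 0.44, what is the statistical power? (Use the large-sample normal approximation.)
Power ≈ 0.66

Power calculation (paired t-test, normal approximation):
z_β = d · √n - z_α
z_β = 0.44 · √63 - 3.090
z_β = 0.44 · 7.937 - 3.090
z_β = 0.402

Power = Φ(z_β) = Φ(0.402) ≈ 0.656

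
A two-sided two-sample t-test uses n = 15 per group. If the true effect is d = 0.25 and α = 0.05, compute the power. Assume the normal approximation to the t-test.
Power ≈ 0.10

Power calculation (two-sample t-test, normal approximation):
z_β = d · √(n/2) - z_{α/2}
z_β = 0.25 · √(15/2) - 1.960
z_β = 0.25 · 2.739 - 1.960
z_β = -1.275

Power = Φ(z_β) = Φ(-1.275) ≈ 0.101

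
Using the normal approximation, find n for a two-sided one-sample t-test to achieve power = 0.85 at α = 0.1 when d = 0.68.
n = 16

Sample size formula (one-sample t-test, normal approximation):
n = ((z_{α/2} + z_β) / d)²

z_{α/2} = 1.645 (for α = 0.1, two-sided)
z_β = 1.036 (for power = 0.85)
d = 0.68

n = ((1.645 + 1.036) / 0.68)²
n = (3.943)²
n ≈ 15.55
Round up to the next whole number: n = 16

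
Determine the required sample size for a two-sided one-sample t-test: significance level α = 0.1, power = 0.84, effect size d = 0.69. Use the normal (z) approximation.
n = 15

Sample size formula (one-sample t-test, normal approximation):
n = ((z_{α/2} + z_β) / d)²

z_{α/2} = 1.645 (for α = 0.1, two-sided)
z_β = 0.994 (for power = 0.84)
d = 0.69

n = ((1.645 + 0.994) / 0.69)²
n = (3.825)²
n ≈ 14.63
Round up to the next whole number: n = 15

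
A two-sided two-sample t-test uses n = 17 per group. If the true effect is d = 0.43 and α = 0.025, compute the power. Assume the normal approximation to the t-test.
Power ≈ 0.16

Power calculation (two-sample t-test, normal approximation):
z_β = d · √(n/2) - z_{α/2}
z_β = 0.43 · √(17/2) - 2.241
z_β = 0.43 · 2.915 - 2.241
z_β = -0.988

Power = Φ(z_β) = Φ(-0.988) ≈ 0.162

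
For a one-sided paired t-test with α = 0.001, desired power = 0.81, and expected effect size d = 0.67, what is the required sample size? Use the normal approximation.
n = 36 pairs

Sample size formula (paired t-test, normal approximation):
n = ((z_α + z_β) / d)²

z_α = 3.090 (for α = 0.001, one-sided)
z_β = 0.878 (for power = 0.81)
d = 0.67

n = ((3.090 + 0.878) / 0.67)²
n = (5.922)²
n ≈ 35.07
Round up to the next whole number: n = 36 pairs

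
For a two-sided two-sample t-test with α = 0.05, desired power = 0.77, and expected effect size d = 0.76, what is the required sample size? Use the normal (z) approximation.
n = 26 per group

Sample size formula (two-sample t-test, normal approximation):
n = 2 · ((z_{α/2} + z_β) / d)²

z_{α/2} = 1.960 (for α = 0.05, two-sided)
z_β = 0.739 (for power = 0.77)
d = 0.76

n = 2 · ((1.960 + 0.739) / 0.76)²
n = 2 · (3.551)²
n ≈ 25.22
Round up to the next whole number: n = 26 per group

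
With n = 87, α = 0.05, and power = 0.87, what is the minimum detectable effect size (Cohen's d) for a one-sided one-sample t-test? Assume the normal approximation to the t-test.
d ≈ 0.30

Minimum detectable effect (one-sample t-test, normal approximation):
d = (z_α + z_β) / √n
d = (1.645 + 1.126) / √87
d = 2.771 / 9.327
d ≈ 0.30

By Cohen's convention (0.2 small / 0.5 medium / 0.8 large): small effect.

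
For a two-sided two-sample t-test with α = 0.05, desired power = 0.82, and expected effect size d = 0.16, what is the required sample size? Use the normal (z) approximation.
n = 646 per group

Sample size formula (two-sample t-test, normal approximation):
n = 2 · ((z_{α/2} + z_β) / d)²

z_{α/2} = 1.960 (for α = 0.05, two-sided)
z_β = 0.915 (for power = 0.82)
d = 0.16

n = 2 · ((1.960 + 0.915) / 0.16)²
n = 2 · (17.969)²
n ≈ 645.77
Round up to the next whole number: n = 646 per group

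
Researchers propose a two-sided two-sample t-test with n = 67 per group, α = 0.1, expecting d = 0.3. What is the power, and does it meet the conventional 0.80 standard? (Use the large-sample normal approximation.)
Power ≈ 0.54; the study is underpowered (power < 0.80)

Power calculation (two-sample t-test, normal approximation):
z_β = d · √(n/2) - z_{α/2}
z_β = 0.3 · √(67/2) - 1.645
z_β = 0.3 · 5.788 - 1.645
z_β = 0.092

Power = Φ(z_β) = Φ(0.092) ≈ 0.536

Effect size d = 0.3 is small by Cohen's convention (0.2/0.5/0.8).

Threshold: power ≥ 0.80 is conventionally adequate.
Power ≈ 0.54 → the study is underpowered (power < 0.80).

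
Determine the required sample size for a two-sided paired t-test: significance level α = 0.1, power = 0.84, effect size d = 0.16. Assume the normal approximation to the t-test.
n = 273 pairs

Sample size formula (paired t-test, normal approximation):
n = ((z_{α/2} + z_β) / d)²

z_{α/2} = 1.645 (for α = 0.1, two-sided)
z_β = 0.994 (for power = 0.84)
d = 0.16

n = ((1.645 + 0.994) / 0.16)²
n = (16.494)²
n ≈ 272.05
Round up to the next whole number: n = 273 pairs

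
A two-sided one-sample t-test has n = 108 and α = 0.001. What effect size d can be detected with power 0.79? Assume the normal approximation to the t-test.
d ≈ 0.39

Minimum detectable effect (one-sample t-test, normal approximation):
d = (z_{α/2} + z_β) / √n
d = (3.291 + 0.806) / √108
d = 4.097 / 10.392
d ≈ 0.39

By Cohen's convention (0.2 small / 0.5 medium / 0.8 large): small effect.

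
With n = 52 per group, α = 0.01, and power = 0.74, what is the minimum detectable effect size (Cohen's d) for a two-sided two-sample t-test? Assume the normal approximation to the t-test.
d ≈ 0.63

Minimum detectable effect (two-sample t-test, normal approximation):
d = (z_{α/2} + z_β) / √(n/2)
d = (2.576 + 0.643) / √(52/2)
d = 3.219 / 5.099
d ≈ 0.63

By Cohen's convention (0.2 small / 0.5 medium / 0.8 large): medium effect.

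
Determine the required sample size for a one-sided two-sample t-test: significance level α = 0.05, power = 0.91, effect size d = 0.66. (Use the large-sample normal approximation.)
n = 41 per group

Sample size formula (two-sample t-test, normal approximation):
n = 2 · ((z_α + z_β) / d)²

z_α = 1.645 (for α = 0.05, one-sided)
z_β = 1.341 (for power = 0.91)
d = 0.66

n = 2 · ((1.645 + 1.341) / 0.66)²
n = 2 · (4.524)²
n ≈ 40.93
Round up to the next whole number: n = 41 per group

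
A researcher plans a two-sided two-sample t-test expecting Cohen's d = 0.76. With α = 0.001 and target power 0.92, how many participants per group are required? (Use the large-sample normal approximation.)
n = 77 per group

Sample size formula (two-sample t-test, normal approximation):
n = 2 · ((z_{α/2} + z_β) / d)²

z_{α/2} = 3.291 (for α = 0.001, two-sided)
z_β = 1.405 (for power = 0.92)
d = 0.76

n = 2 · ((3.291 + 1.405) / 0.76)²
n = 2 · (6.179)²
n ≈ 76.36
Round up to the next whole number: n = 77 per group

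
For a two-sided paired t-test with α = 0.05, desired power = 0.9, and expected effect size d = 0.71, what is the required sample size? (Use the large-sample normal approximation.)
n = 21 pairs

Sample size formula (paired t-test, normal approximation):
n = ((z_{α/2} + z_β) / d)²

z_{α/2} = 1.960 (for α = 0.05, two-sided)
z_β = 1.282 (for power = 0.9)
d = 0.71

n = ((1.960 + 1.282) / 0.71)²
n = (4.566)²
n ≈ 20.85
Round up to the next whole number: n = 21 pairs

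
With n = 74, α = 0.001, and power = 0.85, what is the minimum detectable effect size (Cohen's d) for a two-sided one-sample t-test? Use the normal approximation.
d ≈ 0.50

Minimum detectable effect (one-sample t-test, normal approximation):
d = (z_{α/2} + z_β) / √n
d = (3.291 + 1.036) / √74
d = 4.327 / 8.602
d ≈ 0.50

By Cohen's convention (0.2 small / 0.5 medium / 0.8 large): medium effect.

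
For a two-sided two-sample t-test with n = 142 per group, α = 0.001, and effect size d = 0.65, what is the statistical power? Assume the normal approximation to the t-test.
Power ≈ 0.99

Power calculation (two-sample t-test, normal approximation):
z_β = d · √(n/2) - z_{α/2}
z_β = 0.65 · √(142/2) - 3.291
z_β = 0.65 · 8.426 - 3.291
z_β = 2.186

Power = Φ(z_β) = Φ(2.186) ≈ 0.986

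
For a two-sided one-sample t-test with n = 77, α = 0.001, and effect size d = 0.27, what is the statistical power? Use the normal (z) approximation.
Power ≈ 0.18

Power calculation (one-sample t-test, normal approximation):
z_β = d · √n - z_{α/2}
z_β = 0.27 · √77 - 3.291
z_β = 0.27 · 8.775 - 3.291
z_β = -0.921

Power = Φ(z_β) = Φ(-0.921) ≈ 0.178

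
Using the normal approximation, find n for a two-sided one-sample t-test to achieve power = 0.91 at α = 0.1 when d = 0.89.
n = 12

Sample size formula (one-sample t-test, normal approximation):
n = ((z_{α/2} + z_β) / d)²

z_{α/2} = 1.645 (for α = 0.1, two-sided)
z_β = 1.341 (for power = 0.91)
d = 0.89

n = ((1.645 + 1.341) / 0.89)²
n = (3.355)²
n ≈ 11.26
Round up to the next whole number: n = 12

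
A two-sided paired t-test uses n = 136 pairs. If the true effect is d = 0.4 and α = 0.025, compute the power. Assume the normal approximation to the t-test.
Power ≈ 0.99

Power calculation (paired t-test, normal approximation):
z_β = d · √n - z_{α/2}
z_β = 0.4 · √136 - 2.241
z_β = 0.4 · 11.662 - 2.241
z_β = 2.423

Power = Φ(z_β) = Φ(2.423) ≈ 0.992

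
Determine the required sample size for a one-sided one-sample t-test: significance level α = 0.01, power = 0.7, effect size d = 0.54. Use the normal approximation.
n = 28

Sample size formula (one-sample t-test, normal approximation):
n = ((z_α + z_β) / d)²

z_α = 2.326 (for α = 0.01, one-sided)
z_β = 0.524 (for power = 0.7)
d = 0.54

n = ((2.326 + 0.524) / 0.54)²
n = (5.278)²
n ≈ 27.86
Round up to the next whole number: n = 28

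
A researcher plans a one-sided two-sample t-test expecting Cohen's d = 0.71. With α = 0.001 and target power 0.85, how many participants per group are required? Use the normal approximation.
n = 68 per group

Sample size formula (two-sample t-test, normal approximation):
n = 2 · ((z_α + z_β) / d)²

z_α = 3.090 (for α = 0.001, one-sided)
z_β = 1.036 (for power = 0.85)
d = 0.71

n = 2 · ((3.090 + 1.036) / 0.71)²
n = 2 · (5.811)²
n ≈ 67.54
Round up to the next whole number: n = 68 per group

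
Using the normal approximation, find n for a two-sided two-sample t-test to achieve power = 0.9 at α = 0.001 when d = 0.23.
n = 791 per group

Sample size formula (two-sample t-test, normal approximation):
n = 2 · ((z_{α/2} + z_β) / d)²

z_{α/2} = 3.291 (for α = 0.001, two-sided)
z_β = 1.282 (for power = 0.9)
d = 0.23

n = 2 · ((3.291 + 1.282) / 0.23)²
n = 2 · (19.883)²
n ≈ 790.67
Round up to the next whole number: n = 791 per group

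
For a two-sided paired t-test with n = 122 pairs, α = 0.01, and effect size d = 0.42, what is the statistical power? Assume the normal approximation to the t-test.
Power ≈ 0.98

Power calculation (paired t-test, normal approximation):
z_β = d · √n - z_{α/2}
z_β = 0.42 · √122 - 2.576
z_β = 0.42 · 11.045 - 2.576
z_β = 2.063

Power = Φ(z_β) = Φ(2.063) ≈ 0.980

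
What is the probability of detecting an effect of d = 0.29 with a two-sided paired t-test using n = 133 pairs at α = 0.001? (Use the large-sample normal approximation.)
Power ≈ 0.52

Power calculation (paired t-test, normal approximation):
z_β = d · √n - z_{α/2}
z_β = 0.29 · √133 - 3.291
z_β = 0.29 · 11.533 - 3.291
z_β = 0.054

Power = Φ(z_β) = Φ(0.054) ≈ 0.521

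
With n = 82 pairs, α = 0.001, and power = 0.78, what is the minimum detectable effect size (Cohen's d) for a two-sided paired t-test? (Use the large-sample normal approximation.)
d ≈ 0.45

Minimum detectable effect (paired t-test, normal approximation):
d = (z_{α/2} + z_β) / √n
d = (3.291 + 0.772) / √82
d = 4.063 / 9.055
d ≈ 0.45

By Cohen's convention (0.2 small / 0.5 medium / 0.8 large): small effect.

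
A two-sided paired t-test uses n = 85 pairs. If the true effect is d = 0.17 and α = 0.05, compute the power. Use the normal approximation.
Power ≈ 0.35

Power calculation (paired t-test, normal approximation):
z_β = d · √n - z_{α/2}
z_β = 0.17 · √85 - 1.960
z_β = 0.17 · 9.220 - 1.960
z_β = -0.393

Power = Φ(z_β) = Φ(-0.393) ≈ 0.347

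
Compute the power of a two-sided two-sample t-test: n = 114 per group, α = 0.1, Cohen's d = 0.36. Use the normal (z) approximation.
Power ≈ 0.86

Power calculation (two-sample t-test, normal approximation):
z_β = d · √(n/2) - z_{α/2}
z_β = 0.36 · √(114/2) - 1.645
z_β = 0.36 · 7.550 - 1.645
z_β = 1.073

Power = Φ(z_β) = Φ(1.073) ≈ 0.858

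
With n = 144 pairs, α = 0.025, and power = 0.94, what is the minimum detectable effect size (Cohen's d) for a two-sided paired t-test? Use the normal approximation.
d ≈ 0.32

Minimum detectable effect (paired t-test, normal approximation):
d = (z_{α/2} + z_β) / √n
d = (2.241 + 1.555) / √144
d = 3.796 / 12.000
d ≈ 0.32

By Cohen's convention (0.2 small / 0.5 medium / 0.8 large): small effect.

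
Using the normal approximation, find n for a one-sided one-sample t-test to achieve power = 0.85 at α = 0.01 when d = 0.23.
n = 214

Sample size formula (one-sample t-test, normal approximation):
n = ((z_α + z_β) / d)²

z_α = 2.326 (for α = 0.01, one-sided)
z_β = 1.036 (for power = 0.85)
d = 0.23

n = ((2.326 + 1.036) / 0.23)²
n = (14.617)²
n ≈ 213.66
Round up to the next whole number: n = 214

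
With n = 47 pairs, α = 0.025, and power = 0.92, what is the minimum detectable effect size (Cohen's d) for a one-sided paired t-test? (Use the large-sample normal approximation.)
d ≈ 0.49

Minimum detectable effect (paired t-test, normal approximation):
d = (z_α + z_β) / √n
d = (1.960 + 1.405) / √47
d = 3.365 / 6.856
d ≈ 0.49

By Cohen's convention (0.2 small / 0.5 medium / 0.8 large): small effect.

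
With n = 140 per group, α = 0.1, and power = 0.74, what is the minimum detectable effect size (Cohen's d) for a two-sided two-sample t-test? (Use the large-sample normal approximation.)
d ≈ 0.27

Minimum detectable effect (two-sample t-test, normal approximation):
d = (z_{α/2} + z_β) / √(n/2)
d = (1.645 + 0.643) / √(140/2)
d = 2.288 / 8.367
d ≈ 0.27

By Cohen's convention (0.2 small / 0.5 medium / 0.8 large): small effect.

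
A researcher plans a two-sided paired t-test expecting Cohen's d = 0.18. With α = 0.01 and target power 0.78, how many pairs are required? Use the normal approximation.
n = 346 pairs

Sample size formula (paired t-test, normal approximation):
n = ((z_{α/2} + z_β) / d)²

z_{α/2} = 2.576 (for α = 0.01, two-sided)
z_β = 0.772 (for power = 0.78)
d = 0.18

n = ((2.576 + 0.772) / 0.18)²
n = (18.600)²
n ≈ 345.96
Round up to the next whole number: n = 346 pairs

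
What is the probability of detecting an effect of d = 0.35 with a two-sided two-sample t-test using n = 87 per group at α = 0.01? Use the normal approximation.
Power ≈ 0.39

Power calculation (two-sample t-test, normal approximation):
z_β = d · √(n/2) - z_{α/2}
z_β = 0.35 · √(87/2) - 2.576
z_β = 0.35 · 6.595 - 2.576
z_β = -0.267

Power = Φ(z_β) = Φ(-0.267) ≈ 0.395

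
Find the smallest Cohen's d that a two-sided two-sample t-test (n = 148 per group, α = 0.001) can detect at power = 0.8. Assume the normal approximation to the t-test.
d ≈ 0.48

Minimum detectable effect (two-sample t-test, normal approximation):
d = (z_{α/2} + z_β) / √(n/2)
d = (3.291 + 0.842) / √(148/2)
d = 4.132 / 8.602
d ≈ 0.48

By Cohen's convention (0.2 small / 0.5 medium / 0.8 large): small effect.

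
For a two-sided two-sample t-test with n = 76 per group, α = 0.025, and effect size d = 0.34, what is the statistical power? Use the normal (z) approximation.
Power ≈ 0.44

Power calculation (two-sample t-test, normal approximation):
z_β = d · √(n/2) - z_{α/2}
z_β = 0.34 · √(76/2) - 2.241
z_β = 0.34 · 6.164 - 2.241
z_β = -0.146

Power = Φ(z_β) = Φ(-0.146) ≈ 0.442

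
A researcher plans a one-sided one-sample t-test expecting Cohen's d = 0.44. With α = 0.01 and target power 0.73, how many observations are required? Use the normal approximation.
n = 45

Sample size formula (one-sample t-test, normal approximation):
n = ((z_α + z_β) / d)²

z_α = 2.326 (for α = 0.01, one-sided)
z_β = 0.613 (for power = 0.73)
d = 0.44

n = ((2.326 + 0.613) / 0.44)²
n = (6.680)²
n ≈ 44.62
Round up to the next whole number: n = 45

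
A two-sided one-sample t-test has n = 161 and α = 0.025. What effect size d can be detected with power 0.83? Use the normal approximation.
d ≈ 0.25

Minimum detectable effect (one-sample t-test, normal approximation):
d = (z_{α/2} + z_β) / √n
d = (2.241 + 0.954) / √161
d = 3.196 / 12.689
d ≈ 0.25

By Cohen's convention (0.2 small / 0.5 medium / 0.8 large): small effect.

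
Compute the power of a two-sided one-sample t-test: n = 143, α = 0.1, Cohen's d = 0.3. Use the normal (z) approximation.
Power ≈ 0.97

Power calculation (one-sample t-test, normal approximation):
z_β = d · √n - z_{α/2}
z_β = 0.3 · √143 - 1.645
z_β = 0.3 · 11.958 - 1.645
z_β = 1.943

Power = Φ(z_β) = Φ(1.943) ≈ 0.974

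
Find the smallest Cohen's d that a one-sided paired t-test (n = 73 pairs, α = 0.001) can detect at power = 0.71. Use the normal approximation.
d ≈ 0.43

Minimum detectable effect (paired t-test, normal approximation):
d = (z_α + z_β) / √n
d = (3.090 + 0.553) / √73
d = 3.644 / 8.544
d ≈ 0.43

By Cohen's convention (0.2 small / 0.5 medium / 0.8 large): small effect.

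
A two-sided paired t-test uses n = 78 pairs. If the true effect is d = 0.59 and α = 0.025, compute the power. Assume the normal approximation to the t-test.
Power ≈ 1.00

Power calculation (paired t-test, normal approximation):
z_β = d · √n - z_{α/2}
z_β = 0.59 · √78 - 2.241
z_β = 0.59 · 8.832 - 2.241
z_β = 2.969

Power = Φ(z_β) = Φ(2.969) ≈ 0.999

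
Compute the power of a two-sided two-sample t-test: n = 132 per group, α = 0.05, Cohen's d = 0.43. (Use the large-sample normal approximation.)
Power ≈ 0.94

Power calculation (two-sample t-test, normal approximation):
z_β = d · √(n/2) - z_{α/2}
z_β = 0.43 · √(132/2) - 1.960
z_β = 0.43 · 8.124 - 1.960
z_β = 1.533

Power = Φ(z_β) = Φ(1.533) ≈ 0.937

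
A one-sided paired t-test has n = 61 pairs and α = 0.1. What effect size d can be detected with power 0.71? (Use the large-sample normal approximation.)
d ≈ 0.23

Minimum detectable effect (paired t-test, normal approximation):
d = (z_α + z_β) / √n
d = (1.282 + 0.553) / √61
d = 1.835 / 7.810
d ≈ 0.23

By Cohen's convention (0.2 small / 0.5 medium / 0.8 large): small effect.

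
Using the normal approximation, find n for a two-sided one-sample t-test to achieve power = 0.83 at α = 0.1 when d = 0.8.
n = 11

Sample size formula (one-sample t-test, normal approximation):
n = ((z_{α/2} + z_β) / d)²

z_{α/2} = 1.645 (for α = 0.1, two-sided)
z_β = 0.954 (for power = 0.83)
d = 0.8

n = ((1.645 + 0.954) / 0.8)²
n = (3.249)²
n ≈ 10.56
Round up to the next whole number: n = 11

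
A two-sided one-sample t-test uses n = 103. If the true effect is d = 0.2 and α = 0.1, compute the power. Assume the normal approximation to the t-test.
Power ≈ 0.65

Power calculation (one-sample t-test, normal approximation):
z_β = d · √n - z_{α/2}
z_β = 0.2 · √103 - 1.645
z_β = 0.2 · 10.149 - 1.645
z_β = 0.385

Power = Φ(z_β) = Φ(0.385) ≈ 0.650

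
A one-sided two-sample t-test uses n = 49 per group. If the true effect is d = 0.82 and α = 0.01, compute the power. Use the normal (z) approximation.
Power ≈ 0.96

Power calculation (two-sample t-test, normal approximation):
z_β = d · √(n/2) - z_α
z_β = 0.82 · √(49/2) - 2.326
z_β = 0.82 · 4.950 - 2.326
z_β = 1.732

Power = Φ(z_β) = Φ(1.732) ≈ 0.958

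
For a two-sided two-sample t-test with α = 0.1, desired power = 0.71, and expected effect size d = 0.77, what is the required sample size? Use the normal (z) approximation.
n = 17 per group

Sample size formula (two-sample t-test, normal approximation):
n = 2 · ((z_{α/2} + z_β) / d)²

z_{α/2} = 1.645 (for α = 0.1, two-sided)
z_β = 0.553 (for power = 0.71)
d = 0.77

n = 2 · ((1.645 + 0.553) / 0.77)²
n = 2 · (2.855)²
n ≈ 16.30
Round up to the next whole number: n = 17 per group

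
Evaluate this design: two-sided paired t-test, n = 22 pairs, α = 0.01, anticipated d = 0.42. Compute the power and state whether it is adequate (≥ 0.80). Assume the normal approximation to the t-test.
Power ≈ 0.27; the study is underpowered (power < 0.80)

Power calculation (paired t-test, normal approximation):
z_β = d · √n - z_{α/2}
z_β = 0.42 · √22 - 2.576
z_β = 0.42 · 4.690 - 2.576
z_β = -0.606

Power = Φ(z_β) = Φ(-0.606) ≈ 0.272

Effect size d = 0.42 is small by Cohen's convention (0.2/0.5/0.8).

Threshold: power ≥ 0.80 is conventionally adequate.
Power ≈ 0.27 → the study is underpowered (power < 0.80).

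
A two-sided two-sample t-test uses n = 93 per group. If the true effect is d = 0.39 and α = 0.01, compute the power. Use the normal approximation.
Power ≈ 0.53

Power calculation (two-sample t-test, normal approximation):
z_β = d · √(n/2) - z_{α/2}
z_β = 0.39 · √(93/2) - 2.576
z_β = 0.39 · 6.819 - 2.576
z_β = 0.084

Power = Φ(z_β) = Φ(0.084) ≈ 0.533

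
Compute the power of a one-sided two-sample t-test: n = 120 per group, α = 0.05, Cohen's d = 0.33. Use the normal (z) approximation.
Power ≈ 0.82

Power calculation (two-sample t-test, normal approximation):
z_β = d · √(n/2) - z_α
z_β = 0.33 · √(120/2) - 1.645
z_β = 0.33 · 7.746 - 1.645
z_β = 0.911

Power = Φ(z_β) = Φ(0.911) ≈ 0.819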